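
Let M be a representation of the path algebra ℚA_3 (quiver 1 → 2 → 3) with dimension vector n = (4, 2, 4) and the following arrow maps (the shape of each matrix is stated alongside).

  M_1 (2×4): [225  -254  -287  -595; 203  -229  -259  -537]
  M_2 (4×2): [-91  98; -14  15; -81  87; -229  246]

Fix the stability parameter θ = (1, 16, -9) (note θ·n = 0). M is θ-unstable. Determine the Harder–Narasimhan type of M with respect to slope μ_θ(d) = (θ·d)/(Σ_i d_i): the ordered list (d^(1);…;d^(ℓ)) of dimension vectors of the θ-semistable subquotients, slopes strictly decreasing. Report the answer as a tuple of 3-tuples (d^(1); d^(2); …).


Via rank(M_{q-1}∘⋯∘M_p): M ≅ I[1,1]^2, I[1,3]^2, I[3,3]^2.
μ_θ-semistable layers: μ^(1)=7/2; μ^(2)=1; μ^(3)=-9

((0, 2, 2); (4, 0, 0); (0, 0, 2))


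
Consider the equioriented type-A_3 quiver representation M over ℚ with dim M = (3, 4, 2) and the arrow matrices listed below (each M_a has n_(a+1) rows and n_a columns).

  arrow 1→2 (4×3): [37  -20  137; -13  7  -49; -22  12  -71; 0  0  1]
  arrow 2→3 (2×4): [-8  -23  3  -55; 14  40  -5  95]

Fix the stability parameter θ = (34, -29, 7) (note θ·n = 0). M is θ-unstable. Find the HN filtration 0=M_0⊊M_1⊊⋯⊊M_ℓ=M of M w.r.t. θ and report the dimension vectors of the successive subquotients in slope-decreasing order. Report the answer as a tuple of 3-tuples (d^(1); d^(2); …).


Interval decomposition of M: I[1,2], I[1,3]^2, I[2,2].
HN type (ℓ=3): μ^(1)=7; μ^(2)=5/2; μ^(3)=-29

((0, 0, 2); (3, 3, 0); (0, 1, 0))


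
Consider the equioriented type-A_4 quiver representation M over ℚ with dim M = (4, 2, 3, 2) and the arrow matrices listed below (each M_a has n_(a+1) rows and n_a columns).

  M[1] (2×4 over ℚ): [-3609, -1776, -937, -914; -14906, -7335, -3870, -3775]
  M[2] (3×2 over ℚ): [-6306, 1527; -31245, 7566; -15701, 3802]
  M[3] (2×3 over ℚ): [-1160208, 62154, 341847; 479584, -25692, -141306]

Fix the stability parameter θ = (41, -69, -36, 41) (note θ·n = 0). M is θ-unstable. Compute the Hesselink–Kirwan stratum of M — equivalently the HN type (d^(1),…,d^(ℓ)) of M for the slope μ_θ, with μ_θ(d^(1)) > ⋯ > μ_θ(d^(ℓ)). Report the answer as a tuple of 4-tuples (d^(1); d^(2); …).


Barcode: M ≅ I[1,1]^2, I[1,3], I[1,4], I[3,3], I[4,4]. HN layers by μ_θ (3 steps, strictly decreasing):
  μ^(1)=41; μ^(2)=-64/3; μ^(3)=-36

((2, 0, 0, 2); (2, 2, 2, 0); (0, 0, 1, 0))


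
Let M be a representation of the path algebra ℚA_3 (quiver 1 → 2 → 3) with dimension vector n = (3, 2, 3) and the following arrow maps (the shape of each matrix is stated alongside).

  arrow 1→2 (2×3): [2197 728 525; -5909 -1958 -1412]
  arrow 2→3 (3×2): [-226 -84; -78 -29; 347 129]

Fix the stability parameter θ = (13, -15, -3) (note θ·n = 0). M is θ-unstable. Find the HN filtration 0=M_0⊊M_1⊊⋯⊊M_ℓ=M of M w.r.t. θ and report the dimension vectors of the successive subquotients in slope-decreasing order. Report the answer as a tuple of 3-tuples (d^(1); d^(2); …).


Via rank(M_{q-1}∘⋯∘M_p): M ≅ I[1,1], I[1,3]^2, I[3,3].
μ_θ-semistable layers: μ^(1)=13; μ^(2)=-5/3; μ^(3)=-3

((1, 0, 0); (2, 2, 2); (0, 0, 1))


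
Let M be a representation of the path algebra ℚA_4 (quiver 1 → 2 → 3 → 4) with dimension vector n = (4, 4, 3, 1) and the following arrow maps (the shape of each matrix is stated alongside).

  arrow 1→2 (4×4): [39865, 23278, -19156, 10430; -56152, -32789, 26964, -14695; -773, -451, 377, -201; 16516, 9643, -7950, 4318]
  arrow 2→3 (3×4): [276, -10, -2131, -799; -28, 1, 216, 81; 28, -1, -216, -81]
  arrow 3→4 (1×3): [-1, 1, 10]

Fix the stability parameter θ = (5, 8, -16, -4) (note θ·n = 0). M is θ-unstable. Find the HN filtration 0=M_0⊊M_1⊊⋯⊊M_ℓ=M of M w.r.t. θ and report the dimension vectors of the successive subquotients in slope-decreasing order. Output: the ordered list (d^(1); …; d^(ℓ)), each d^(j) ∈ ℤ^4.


Interval decomposition of M: I[1,2]^2, I[1,3], I[1,4], I[3,3].
HN type (ℓ=5): μ^(1)=8; μ^(2)=5; μ^(3)=-1; μ^(4)=-7/4; μ^(5)=-16

((0, 2, 0, 0); (2, 0, 0, 0); (1, 1, 1, 0); (1, 1, 1, 1); (0, 0, 1, 0))


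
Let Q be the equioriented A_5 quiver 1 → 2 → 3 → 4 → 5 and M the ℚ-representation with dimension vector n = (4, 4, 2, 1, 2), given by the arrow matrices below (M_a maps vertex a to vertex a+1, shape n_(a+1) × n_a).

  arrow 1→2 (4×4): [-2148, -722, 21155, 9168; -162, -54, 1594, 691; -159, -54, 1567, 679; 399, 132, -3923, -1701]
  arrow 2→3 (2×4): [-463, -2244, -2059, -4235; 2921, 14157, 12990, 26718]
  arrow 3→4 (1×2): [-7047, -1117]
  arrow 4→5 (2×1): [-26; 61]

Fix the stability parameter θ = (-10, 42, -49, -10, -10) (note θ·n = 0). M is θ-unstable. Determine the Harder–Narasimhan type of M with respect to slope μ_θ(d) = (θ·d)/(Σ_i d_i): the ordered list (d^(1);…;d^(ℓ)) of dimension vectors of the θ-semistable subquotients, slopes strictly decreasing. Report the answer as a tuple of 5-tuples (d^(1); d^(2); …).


Interval decomposition of M: I[1,2]^2, I[1,3], I[1,5], I[5,5].
HN type (ℓ=4): μ^(1)=42; μ^(2)=-7/2; μ^(3)=-27/4; μ^(4)=-10

((0, 2, 0, 0, 0); (0, 1, 1, 0, 0); (0, 1, 1, 1, 1); (4, 0, 0, 0, 1))


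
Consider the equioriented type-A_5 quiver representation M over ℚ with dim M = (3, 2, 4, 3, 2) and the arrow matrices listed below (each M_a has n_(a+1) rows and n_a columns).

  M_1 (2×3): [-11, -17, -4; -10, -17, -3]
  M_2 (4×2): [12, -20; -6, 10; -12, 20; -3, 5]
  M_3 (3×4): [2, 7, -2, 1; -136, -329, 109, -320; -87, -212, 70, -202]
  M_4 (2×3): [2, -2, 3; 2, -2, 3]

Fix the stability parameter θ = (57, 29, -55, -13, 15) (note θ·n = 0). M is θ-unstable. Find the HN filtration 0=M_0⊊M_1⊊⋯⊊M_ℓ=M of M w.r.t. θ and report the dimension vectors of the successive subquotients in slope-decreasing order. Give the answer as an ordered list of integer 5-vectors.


Barcode: M ≅ I[1,1], I[1,2], I[1,4], I[3,3], I[3,4], I[3,5], I[5,5]. HN layers by μ_θ (6 steps, strictly decreasing):
  μ^(1)=57; μ^(2)=43; μ^(3)=15; μ^(4)=9/2; μ^(5)=-13; μ^(6)=-55

((1, 0, 0, 0, 0); (1, 1, 0, 0, 0); (0, 0, 0, 0, 2); (1, 1, 1, 1, 0); (0, 0, 0, 2, 0); (0, 0, 3, 0, 0))


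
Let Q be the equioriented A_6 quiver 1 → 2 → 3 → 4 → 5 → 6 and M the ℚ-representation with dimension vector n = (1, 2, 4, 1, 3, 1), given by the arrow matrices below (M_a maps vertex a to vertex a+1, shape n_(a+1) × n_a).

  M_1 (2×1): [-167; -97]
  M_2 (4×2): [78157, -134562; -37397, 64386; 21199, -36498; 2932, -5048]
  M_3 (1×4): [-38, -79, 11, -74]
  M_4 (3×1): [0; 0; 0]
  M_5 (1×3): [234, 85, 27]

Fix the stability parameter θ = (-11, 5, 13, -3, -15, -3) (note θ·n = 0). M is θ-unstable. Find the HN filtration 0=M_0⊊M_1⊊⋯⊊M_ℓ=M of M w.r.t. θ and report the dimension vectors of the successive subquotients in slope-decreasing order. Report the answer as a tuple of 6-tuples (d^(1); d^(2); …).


Interval decomposition of M: I[1,4], I[2,3], I[3,3]^2, I[5,5]^2, I[5,6].
HN type (ℓ=5): μ^(1)=13; μ^(2)=5; μ^(3)=-3; μ^(4)=-11; μ^(5)=-15

((0, 0, 3, 0, 0, 0); (0, 2, 1, 1, 0, 0); (0, 0, 0, 0, 0, 1); (1, 0, 0, 0, 0, 0); (0, 0, 0, 0, 3, 0))


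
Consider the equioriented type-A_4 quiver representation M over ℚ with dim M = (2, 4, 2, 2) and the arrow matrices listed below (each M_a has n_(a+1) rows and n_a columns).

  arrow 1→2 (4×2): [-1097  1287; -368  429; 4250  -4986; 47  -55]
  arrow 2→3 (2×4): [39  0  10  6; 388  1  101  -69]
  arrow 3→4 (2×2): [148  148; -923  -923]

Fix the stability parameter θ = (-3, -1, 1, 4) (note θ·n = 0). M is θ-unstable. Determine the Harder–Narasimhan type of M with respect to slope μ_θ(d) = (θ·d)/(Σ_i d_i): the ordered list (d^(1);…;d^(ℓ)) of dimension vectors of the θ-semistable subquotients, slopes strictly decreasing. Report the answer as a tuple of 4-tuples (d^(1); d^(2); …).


Barcode: M ≅ I[1,3], I[1,4], I[2,2]^2, I[4,4]. HN layers by μ_θ (4 steps, strictly decreasing):
  μ^(1)=4; μ^(2)=1; μ^(3)=-1; μ^(4)=-3

((0, 0, 0, 2); (0, 0, 2, 0); (0, 4, 0, 0); (2, 0, 0, 0))


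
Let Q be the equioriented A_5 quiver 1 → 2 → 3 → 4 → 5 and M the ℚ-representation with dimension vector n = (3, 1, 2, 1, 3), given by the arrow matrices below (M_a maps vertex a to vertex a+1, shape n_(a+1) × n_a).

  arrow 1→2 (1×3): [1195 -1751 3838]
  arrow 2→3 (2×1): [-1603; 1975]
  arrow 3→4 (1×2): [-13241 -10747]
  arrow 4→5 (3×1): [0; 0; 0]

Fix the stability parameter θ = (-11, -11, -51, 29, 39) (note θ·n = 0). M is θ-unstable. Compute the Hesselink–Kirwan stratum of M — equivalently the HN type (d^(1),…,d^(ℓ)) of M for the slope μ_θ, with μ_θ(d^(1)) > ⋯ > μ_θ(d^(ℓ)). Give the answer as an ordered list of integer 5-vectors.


Via rank(M_{q-1}∘⋯∘M_p): M ≅ I[1,1]^2, I[1,4], I[3,3], I[5,5]^3.
μ_θ-semistable layers: μ^(1)=39; μ^(2)=29; μ^(3)=-11; μ^(4)=-73/3; μ^(5)=-51

((0, 0, 0, 0, 3); (0, 0, 0, 1, 0); (2, 0, 0, 0, 0); (1, 1, 1, 0, 0); (0, 0, 1, 0, 0))


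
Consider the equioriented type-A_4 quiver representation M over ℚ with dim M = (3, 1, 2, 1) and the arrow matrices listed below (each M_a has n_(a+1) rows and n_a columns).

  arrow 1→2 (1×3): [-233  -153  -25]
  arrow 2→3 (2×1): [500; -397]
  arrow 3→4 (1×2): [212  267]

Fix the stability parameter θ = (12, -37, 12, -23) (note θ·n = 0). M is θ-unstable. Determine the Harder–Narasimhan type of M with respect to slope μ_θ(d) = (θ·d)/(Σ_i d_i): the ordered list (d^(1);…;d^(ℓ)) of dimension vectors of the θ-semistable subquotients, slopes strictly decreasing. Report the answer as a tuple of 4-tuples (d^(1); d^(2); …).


Interval decomposition of M: I[1,1]^2, I[1,4], I[3,3].
HN type (ℓ=3): μ^(1)=12; μ^(2)=-11/2; μ^(3)=-25/2

((2, 0, 1, 0); (0, 0, 1, 1); (1, 1, 0, 0))


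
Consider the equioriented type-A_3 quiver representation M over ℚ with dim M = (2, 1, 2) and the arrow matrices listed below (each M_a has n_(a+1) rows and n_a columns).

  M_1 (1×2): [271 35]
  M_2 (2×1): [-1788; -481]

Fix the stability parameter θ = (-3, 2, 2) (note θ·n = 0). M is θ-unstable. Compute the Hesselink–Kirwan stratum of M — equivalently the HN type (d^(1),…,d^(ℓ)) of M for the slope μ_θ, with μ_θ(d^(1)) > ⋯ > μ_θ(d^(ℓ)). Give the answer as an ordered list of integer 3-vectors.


Interval decomposition of M: I[1,1], I[1,3], I[3,3].
HN type (ℓ=2): μ^(1)=2; μ^(2)=-3

((0, 1, 2); (2, 0, 0))


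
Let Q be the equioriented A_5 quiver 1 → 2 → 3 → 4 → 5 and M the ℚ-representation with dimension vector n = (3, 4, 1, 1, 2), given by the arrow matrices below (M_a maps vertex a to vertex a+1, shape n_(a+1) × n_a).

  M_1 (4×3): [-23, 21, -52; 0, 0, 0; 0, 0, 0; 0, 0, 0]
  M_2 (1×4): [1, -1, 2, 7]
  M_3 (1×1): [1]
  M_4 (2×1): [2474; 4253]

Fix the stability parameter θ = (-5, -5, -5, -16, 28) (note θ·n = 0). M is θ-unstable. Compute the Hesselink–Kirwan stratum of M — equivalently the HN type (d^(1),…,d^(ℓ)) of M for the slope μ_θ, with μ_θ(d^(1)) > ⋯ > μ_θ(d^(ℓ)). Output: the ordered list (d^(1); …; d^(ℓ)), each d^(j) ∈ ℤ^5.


Via rank(M_{q-1}∘⋯∘M_p): M ≅ I[1,1]^2, I[1,5], I[2,2]^3, I[5,5].
μ_θ-semistable layers: μ^(1)=28; μ^(2)=-5; μ^(3)=-31/4

((0, 0, 0, 0, 2); (2, 3, 0, 0, 0); (1, 1, 1, 1, 0))


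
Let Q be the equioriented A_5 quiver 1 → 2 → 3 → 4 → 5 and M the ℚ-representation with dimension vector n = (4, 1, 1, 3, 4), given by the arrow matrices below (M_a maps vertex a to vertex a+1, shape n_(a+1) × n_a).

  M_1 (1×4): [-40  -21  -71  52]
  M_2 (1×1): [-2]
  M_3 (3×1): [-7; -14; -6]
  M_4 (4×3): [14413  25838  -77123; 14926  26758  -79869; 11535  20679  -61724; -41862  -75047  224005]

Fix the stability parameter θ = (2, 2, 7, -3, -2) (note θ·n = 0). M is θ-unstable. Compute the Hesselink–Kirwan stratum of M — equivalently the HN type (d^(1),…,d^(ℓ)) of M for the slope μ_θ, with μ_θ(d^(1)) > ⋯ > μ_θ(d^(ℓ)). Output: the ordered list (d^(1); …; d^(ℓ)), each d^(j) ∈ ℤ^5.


Interval decomposition of M: I[1,1]^3, I[1,5], I[4,5]^2, I[5,5].
HN type (ℓ=4): μ^(1)=2; μ^(2)=6/5; μ^(3)=-2; μ^(4)=-3

((3, 0, 0, 0, 0); (1, 1, 1, 1, 1); (0, 0, 0, 0, 3); (0, 0, 0, 2, 0))


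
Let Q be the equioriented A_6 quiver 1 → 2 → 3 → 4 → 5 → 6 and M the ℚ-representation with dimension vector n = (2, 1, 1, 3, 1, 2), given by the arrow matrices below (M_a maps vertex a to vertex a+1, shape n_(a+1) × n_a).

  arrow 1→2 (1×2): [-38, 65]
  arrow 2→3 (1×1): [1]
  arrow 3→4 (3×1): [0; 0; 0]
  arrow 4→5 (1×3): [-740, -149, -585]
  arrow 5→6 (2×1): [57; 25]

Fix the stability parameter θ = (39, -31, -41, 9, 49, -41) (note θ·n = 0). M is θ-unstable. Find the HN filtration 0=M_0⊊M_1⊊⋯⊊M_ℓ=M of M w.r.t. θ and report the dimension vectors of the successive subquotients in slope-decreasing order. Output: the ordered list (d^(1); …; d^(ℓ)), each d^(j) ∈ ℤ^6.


Interval decomposition of M: I[1,1], I[1,3], I[4,4]^2, I[4,6], I[6,6].
HN type (ℓ=5): μ^(1)=39; μ^(2)=9; μ^(3)=17/3; μ^(4)=-11; μ^(5)=-41

((1, 0, 0, 0, 0, 0); (0, 0, 0, 2, 0, 0); (0, 0, 0, 1, 1, 1); (1, 1, 1, 0, 0, 0); (0, 0, 0, 0, 0, 1))


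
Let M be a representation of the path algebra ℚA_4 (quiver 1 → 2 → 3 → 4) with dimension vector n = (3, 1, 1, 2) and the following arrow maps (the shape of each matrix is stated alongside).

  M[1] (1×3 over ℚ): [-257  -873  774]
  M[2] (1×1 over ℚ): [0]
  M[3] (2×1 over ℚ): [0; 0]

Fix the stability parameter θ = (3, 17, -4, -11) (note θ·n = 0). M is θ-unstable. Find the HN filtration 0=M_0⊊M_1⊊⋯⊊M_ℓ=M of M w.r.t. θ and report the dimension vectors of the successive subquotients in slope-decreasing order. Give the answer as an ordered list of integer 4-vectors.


Barcode: M ≅ I[1,1]^2, I[1,2], I[3,3], I[4,4]^2. HN layers by μ_θ (4 steps, strictly decreasing):
  μ^(1)=17; μ^(2)=3; μ^(3)=-4; μ^(4)=-11

((0, 1, 0, 0); (3, 0, 0, 0); (0, 0, 1, 0); (0, 0, 0, 2))


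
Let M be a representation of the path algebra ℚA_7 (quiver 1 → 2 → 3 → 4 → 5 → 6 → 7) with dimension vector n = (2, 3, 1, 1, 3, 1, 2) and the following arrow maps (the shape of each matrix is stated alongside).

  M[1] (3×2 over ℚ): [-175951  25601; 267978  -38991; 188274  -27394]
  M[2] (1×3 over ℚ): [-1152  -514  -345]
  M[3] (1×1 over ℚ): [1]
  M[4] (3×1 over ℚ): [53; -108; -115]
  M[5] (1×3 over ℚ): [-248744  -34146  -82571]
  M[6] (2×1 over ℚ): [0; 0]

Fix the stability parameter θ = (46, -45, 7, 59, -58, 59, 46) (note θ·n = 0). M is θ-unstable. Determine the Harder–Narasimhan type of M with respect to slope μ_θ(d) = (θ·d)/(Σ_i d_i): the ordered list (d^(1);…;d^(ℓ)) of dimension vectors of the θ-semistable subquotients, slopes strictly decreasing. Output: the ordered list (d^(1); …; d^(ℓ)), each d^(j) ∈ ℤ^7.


Interval decomposition of M: I[1,2], I[1,6], I[2,2], I[5,5]^2, I[7,7]^2.
HN type (ℓ=6): μ^(1)=59; μ^(2)=46; μ^(3)=8/3; μ^(4)=1/2; μ^(5)=-45; μ^(6)=-58

((0, 0, 0, 0, 0, 1, 0); (0, 0, 0, 0, 0, 0, 2); (0, 0, 1, 1, 1, 0, 0); (2, 2, 0, 0, 0, 0, 0); (0, 1, 0, 0, 0, 0, 0); (0, 0, 0, 0, 2, 0, 0))


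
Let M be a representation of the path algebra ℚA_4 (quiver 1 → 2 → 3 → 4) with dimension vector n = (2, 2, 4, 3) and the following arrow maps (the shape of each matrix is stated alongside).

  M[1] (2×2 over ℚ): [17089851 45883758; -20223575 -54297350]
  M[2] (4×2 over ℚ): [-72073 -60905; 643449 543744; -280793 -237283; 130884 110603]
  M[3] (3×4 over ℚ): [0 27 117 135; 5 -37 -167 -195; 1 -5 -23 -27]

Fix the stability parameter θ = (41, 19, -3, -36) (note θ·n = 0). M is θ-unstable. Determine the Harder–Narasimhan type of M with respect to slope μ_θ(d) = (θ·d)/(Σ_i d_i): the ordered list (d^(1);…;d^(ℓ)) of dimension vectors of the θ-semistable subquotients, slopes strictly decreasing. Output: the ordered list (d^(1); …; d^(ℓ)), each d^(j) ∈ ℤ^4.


Barcode: M ≅ I[1,1], I[1,4], I[2,3], I[3,3], I[3,4], I[4,4]. HN layers by μ_θ (6 steps, strictly decreasing):
  μ^(1)=41; μ^(2)=8; μ^(3)=21/4; μ^(4)=-3; μ^(5)=-39/2; μ^(6)=-36

((1, 0, 0, 0); (0, 1, 1, 0); (1, 1, 1, 1); (0, 0, 1, 0); (0, 0, 1, 1); (0, 0, 0, 1))


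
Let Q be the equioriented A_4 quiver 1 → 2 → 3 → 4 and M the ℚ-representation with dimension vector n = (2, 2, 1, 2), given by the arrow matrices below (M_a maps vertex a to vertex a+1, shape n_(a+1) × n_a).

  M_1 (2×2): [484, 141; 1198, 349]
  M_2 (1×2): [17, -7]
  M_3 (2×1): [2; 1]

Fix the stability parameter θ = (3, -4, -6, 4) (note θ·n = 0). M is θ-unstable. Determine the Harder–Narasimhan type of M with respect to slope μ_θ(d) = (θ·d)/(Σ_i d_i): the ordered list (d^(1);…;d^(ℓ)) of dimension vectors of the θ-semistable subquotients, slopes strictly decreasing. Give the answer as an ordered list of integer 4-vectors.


Barcode: M ≅ I[1,2], I[1,4], I[4,4]. HN layers by μ_θ (3 steps, strictly decreasing):
  μ^(1)=4; μ^(2)=-1/2; μ^(3)=-7/3

((0, 0, 0, 2); (1, 1, 0, 0); (1, 1, 1, 0))


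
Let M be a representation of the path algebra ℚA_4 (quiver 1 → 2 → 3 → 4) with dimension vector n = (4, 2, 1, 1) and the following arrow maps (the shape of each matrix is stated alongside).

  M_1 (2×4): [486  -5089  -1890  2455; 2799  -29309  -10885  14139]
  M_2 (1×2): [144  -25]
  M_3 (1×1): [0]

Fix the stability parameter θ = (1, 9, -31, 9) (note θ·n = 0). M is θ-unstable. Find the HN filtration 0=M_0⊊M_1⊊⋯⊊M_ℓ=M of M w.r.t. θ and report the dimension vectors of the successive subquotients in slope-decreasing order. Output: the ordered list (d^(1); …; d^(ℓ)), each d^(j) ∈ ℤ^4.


Barcode: M ≅ I[1,1]^2, I[1,2], I[1,3], I[4,4]. HN layers by μ_θ (3 steps, strictly decreasing):
  μ^(1)=9; μ^(2)=1; μ^(3)=-7

((0, 1, 0, 1); (3, 0, 0, 0); (1, 1, 1, 0))


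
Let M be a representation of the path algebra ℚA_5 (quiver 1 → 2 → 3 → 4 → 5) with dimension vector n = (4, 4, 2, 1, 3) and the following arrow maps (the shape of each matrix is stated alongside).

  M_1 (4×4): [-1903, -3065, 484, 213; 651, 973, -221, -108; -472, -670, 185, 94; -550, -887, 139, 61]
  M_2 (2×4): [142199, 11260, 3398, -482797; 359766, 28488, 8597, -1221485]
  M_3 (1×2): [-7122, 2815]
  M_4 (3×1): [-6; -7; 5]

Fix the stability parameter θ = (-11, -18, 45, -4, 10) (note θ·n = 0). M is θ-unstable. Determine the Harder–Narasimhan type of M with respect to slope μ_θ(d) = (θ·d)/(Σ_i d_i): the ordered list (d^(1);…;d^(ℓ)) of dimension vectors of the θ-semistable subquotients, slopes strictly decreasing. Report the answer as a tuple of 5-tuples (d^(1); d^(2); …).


Via rank(M_{q-1}∘⋯∘M_p): M ≅ I[1,2]^2, I[1,3], I[1,5], I[5,5]^2.
μ_θ-semistable layers: μ^(1)=45; μ^(2)=17; μ^(3)=10; μ^(4)=-29/2

((0, 0, 1, 0, 0); (0, 0, 1, 1, 1); (0, 0, 0, 0, 2); (4, 4, 0, 0, 0))


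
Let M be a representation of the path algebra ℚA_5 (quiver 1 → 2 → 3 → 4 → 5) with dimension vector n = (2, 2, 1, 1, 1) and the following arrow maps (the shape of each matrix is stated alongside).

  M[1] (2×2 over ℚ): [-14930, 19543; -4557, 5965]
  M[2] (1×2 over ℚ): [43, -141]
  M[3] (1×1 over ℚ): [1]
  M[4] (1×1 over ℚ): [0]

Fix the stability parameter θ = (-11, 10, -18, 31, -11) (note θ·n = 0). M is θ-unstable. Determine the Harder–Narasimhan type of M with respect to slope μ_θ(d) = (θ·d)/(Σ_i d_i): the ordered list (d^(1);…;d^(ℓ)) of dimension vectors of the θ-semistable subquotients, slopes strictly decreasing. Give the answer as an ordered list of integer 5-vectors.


Barcode: M ≅ I[1,2], I[1,4], I[5,5]. HN layers by μ_θ (4 steps, strictly decreasing):
  μ^(1)=31; μ^(2)=10; μ^(3)=-4; μ^(4)=-11

((0, 0, 0, 1, 0); (0, 1, 0, 0, 0); (0, 1, 1, 0, 0); (2, 0, 0, 0, 1))


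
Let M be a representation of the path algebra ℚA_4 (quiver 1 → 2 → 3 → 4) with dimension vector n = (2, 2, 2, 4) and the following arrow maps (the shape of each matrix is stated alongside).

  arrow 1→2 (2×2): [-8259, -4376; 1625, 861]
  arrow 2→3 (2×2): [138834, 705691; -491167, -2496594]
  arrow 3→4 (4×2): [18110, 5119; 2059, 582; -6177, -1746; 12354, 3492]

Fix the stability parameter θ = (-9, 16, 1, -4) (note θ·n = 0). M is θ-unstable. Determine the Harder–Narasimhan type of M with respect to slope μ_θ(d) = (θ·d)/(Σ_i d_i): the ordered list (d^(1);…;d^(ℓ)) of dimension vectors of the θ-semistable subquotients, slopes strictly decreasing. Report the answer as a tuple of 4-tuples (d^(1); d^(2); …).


Barcode: M ≅ I[1,4]^2, I[4,4]^2. HN layers by μ_θ (3 steps, strictly decreasing):
  μ^(1)=13/3; μ^(2)=-4; μ^(3)=-9

((0, 2, 2, 2); (0, 0, 0, 2); (2, 0, 0, 0))


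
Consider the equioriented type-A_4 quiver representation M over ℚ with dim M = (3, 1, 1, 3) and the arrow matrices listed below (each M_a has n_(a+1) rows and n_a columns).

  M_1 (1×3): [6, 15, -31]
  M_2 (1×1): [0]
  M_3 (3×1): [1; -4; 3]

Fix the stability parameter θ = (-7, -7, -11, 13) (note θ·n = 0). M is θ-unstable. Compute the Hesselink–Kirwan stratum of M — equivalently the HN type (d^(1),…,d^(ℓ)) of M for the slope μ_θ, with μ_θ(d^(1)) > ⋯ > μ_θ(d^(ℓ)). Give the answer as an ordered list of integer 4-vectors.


Barcode: M ≅ I[1,1]^2, I[1,2], I[3,4], I[4,4]^2. HN layers by μ_θ (3 steps, strictly decreasing):
  μ^(1)=13; μ^(2)=-7; μ^(3)=-11

((0, 0, 0, 3); (3, 1, 0, 0); (0, 0, 1, 0))


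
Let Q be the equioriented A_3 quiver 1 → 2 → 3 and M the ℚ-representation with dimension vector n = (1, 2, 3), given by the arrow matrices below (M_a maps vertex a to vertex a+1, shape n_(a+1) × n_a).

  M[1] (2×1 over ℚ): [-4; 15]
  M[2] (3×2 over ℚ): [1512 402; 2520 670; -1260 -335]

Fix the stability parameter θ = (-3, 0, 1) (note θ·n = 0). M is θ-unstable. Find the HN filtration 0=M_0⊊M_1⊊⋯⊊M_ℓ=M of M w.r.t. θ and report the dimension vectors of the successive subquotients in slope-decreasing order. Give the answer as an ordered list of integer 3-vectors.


Via rank(M_{q-1}∘⋯∘M_p): M ≅ I[1,3], I[2,2], I[3,3]^2.
μ_θ-semistable layers: μ^(1)=1; μ^(2)=0; μ^(3)=-3

((0, 0, 3); (0, 2, 0); (1, 0, 0))


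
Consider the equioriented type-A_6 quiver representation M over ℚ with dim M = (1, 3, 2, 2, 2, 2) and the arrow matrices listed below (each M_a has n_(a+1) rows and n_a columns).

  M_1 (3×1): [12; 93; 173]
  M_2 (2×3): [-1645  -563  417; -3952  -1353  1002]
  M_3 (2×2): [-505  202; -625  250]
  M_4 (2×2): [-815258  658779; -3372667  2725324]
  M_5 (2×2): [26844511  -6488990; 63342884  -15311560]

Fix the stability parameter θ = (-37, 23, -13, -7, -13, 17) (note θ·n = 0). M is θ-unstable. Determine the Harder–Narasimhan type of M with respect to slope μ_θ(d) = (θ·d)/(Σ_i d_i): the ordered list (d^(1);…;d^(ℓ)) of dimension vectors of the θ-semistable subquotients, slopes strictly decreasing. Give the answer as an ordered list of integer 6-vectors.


Via rank(M_{q-1}∘⋯∘M_p): M ≅ I[1,6], I[2,2], I[2,3], I[4,5], I[6,6].
μ_θ-semistable layers: μ^(1)=23; μ^(2)=17; μ^(3)=5; μ^(4)=-5/2; μ^(5)=-10; μ^(6)=-37

((0, 1, 0, 0, 0, 0); (0, 0, 0, 0, 0, 2); (0, 1, 1, 0, 0, 0); (0, 1, 1, 1, 1, 0); (0, 0, 0, 1, 1, 0); (1, 0, 0, 0, 0, 0))


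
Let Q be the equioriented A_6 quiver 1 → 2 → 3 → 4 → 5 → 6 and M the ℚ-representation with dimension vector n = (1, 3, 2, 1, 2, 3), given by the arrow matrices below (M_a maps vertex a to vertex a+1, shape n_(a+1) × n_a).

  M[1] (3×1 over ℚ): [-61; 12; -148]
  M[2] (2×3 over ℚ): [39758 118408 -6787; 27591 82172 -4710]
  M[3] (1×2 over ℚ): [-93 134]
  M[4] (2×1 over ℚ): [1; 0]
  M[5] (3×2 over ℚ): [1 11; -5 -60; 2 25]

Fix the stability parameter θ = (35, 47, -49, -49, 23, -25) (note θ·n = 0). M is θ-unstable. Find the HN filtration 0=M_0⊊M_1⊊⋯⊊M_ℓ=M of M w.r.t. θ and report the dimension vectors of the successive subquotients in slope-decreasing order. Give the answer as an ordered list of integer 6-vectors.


Barcode: M ≅ I[1,3], I[2,2], I[2,6], I[5,6], I[6,6]. HN layers by μ_θ (5 steps, strictly decreasing):
  μ^(1)=47; μ^(2)=11; μ^(3)=-1; μ^(4)=-17; μ^(5)=-25

((0, 1, 0, 0, 0, 0); (1, 1, 1, 0, 0, 0); (0, 0, 0, 0, 2, 2); (0, 1, 1, 1, 0, 0); (0, 0, 0, 0, 0, 1))


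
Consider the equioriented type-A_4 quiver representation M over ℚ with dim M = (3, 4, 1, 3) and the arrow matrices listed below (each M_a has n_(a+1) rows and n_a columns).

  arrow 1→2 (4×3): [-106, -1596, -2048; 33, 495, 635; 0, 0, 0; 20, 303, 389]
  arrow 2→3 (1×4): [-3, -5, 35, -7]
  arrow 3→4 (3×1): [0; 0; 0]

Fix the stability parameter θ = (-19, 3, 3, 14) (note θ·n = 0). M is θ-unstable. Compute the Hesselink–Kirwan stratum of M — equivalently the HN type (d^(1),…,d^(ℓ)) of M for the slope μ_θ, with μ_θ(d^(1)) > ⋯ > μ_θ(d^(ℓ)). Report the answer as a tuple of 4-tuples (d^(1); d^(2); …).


Interval decomposition of M: I[1,1], I[1,2], I[1,3], I[2,2]^2, I[4,4]^3.
HN type (ℓ=3): μ^(1)=14; μ^(2)=3; μ^(3)=-19

((0, 0, 0, 3); (0, 4, 1, 0); (3, 0, 0, 0))


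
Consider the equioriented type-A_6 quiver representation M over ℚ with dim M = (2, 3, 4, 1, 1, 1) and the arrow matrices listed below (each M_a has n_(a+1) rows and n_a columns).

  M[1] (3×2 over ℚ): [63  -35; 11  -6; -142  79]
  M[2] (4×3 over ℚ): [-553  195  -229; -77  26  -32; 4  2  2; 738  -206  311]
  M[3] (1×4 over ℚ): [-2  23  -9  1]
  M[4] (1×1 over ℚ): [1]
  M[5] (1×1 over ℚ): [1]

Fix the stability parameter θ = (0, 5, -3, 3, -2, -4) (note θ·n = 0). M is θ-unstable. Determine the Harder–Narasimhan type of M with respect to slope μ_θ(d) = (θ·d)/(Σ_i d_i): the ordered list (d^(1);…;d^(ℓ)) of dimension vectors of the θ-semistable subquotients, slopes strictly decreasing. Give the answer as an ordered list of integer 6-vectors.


Barcode: M ≅ I[1,3], I[1,6], I[2,3], I[3,3]. HN layers by μ_θ (4 steps, strictly decreasing):
  μ^(1)=1; μ^(2)=0; μ^(3)=-1/6; μ^(4)=-3

((0, 2, 2, 0, 0, 0); (1, 0, 0, 0, 0, 0); (1, 1, 1, 1, 1, 1); (0, 0, 1, 0, 0, 0))


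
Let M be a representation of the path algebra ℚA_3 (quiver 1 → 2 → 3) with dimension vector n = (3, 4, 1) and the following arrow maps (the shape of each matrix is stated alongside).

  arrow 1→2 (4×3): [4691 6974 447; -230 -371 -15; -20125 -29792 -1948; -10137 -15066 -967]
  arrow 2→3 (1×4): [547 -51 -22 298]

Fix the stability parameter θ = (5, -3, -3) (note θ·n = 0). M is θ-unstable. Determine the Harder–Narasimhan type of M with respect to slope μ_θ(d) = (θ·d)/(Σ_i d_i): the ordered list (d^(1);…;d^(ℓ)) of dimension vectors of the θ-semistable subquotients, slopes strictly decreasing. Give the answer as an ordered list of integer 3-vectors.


Via rank(M_{q-1}∘⋯∘M_p): M ≅ I[1,2]^2, I[1,3], I[2,2].
μ_θ-semistable layers: μ^(1)=1; μ^(2)=-1/3; μ^(3)=-3

((2, 2, 0); (1, 1, 1); (0, 1, 0))


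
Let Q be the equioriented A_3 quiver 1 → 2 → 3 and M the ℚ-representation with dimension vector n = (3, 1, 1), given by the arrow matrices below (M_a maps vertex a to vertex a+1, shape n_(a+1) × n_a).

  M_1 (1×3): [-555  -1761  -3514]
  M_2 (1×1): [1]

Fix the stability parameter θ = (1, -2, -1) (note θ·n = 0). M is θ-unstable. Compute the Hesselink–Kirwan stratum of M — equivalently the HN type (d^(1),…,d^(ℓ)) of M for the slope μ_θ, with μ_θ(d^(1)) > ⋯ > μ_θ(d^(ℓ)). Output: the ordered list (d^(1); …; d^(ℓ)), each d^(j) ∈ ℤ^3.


Barcode: M ≅ I[1,1]^2, I[1,3]. HN layers by μ_θ (2 steps, strictly decreasing):
  μ^(1)=1; μ^(2)=-2/3

((2, 0, 0); (1, 1, 1))


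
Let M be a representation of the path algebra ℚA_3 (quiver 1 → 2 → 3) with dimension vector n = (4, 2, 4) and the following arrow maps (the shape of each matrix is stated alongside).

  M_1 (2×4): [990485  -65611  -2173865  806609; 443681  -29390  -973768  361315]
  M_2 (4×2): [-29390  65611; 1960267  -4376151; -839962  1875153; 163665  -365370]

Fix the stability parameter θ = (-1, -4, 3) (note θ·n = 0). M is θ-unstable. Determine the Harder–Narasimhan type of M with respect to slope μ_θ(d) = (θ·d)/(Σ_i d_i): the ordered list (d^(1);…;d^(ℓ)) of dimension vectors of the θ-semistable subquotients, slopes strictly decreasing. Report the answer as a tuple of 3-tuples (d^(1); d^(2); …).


Interval decomposition of M: I[1,1]^2, I[1,3]^2, I[3,3]^2.
HN type (ℓ=3): μ^(1)=3; μ^(2)=-1; μ^(3)=-5/2

((0, 0, 4); (2, 0, 0); (2, 2, 0))


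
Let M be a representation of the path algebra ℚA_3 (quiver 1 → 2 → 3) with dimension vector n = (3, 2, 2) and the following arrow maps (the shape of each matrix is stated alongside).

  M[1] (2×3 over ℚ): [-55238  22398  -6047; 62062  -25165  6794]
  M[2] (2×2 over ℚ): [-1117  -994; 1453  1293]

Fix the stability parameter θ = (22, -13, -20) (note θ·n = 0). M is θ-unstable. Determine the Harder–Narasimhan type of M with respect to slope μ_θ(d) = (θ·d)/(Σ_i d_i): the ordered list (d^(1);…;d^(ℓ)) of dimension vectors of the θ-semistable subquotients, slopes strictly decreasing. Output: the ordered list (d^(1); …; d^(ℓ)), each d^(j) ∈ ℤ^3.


Via rank(M_{q-1}∘⋯∘M_p): M ≅ I[1,1], I[1,3]^2.
μ_θ-semistable layers: μ^(1)=22; μ^(2)=-11/3

((1, 0, 0); (2, 2, 2))


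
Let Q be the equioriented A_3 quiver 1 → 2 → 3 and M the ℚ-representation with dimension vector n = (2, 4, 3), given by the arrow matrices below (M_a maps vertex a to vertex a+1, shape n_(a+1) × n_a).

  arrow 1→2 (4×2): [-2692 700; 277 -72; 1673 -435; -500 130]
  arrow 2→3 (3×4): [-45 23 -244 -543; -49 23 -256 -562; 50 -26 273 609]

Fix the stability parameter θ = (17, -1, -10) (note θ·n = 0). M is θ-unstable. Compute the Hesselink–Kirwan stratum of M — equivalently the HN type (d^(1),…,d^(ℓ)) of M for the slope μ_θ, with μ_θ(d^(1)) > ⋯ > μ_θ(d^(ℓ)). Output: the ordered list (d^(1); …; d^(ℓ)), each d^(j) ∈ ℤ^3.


Barcode: M ≅ I[1,3]^2, I[2,2], I[2,3]. HN layers by μ_θ (3 steps, strictly decreasing):
  μ^(1)=2; μ^(2)=-1; μ^(3)=-11/2

((2, 2, 2); (0, 1, 0); (0, 1, 1))


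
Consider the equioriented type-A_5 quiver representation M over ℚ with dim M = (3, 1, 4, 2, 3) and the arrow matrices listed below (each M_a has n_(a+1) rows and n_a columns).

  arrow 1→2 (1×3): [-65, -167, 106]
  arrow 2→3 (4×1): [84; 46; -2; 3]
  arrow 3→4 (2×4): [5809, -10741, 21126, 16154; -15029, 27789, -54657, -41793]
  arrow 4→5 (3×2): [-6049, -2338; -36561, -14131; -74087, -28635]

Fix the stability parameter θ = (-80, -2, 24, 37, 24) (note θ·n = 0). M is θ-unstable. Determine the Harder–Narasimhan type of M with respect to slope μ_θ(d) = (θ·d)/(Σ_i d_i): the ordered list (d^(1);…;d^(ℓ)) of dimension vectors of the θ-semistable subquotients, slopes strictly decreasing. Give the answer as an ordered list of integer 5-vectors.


Via rank(M_{q-1}∘⋯∘M_p): M ≅ I[1,1]^2, I[1,5], I[3,3]^2, I[3,5], I[5,5].
μ_θ-semistable layers: μ^(1)=61/2; μ^(2)=24; μ^(3)=-2; μ^(4)=-80

((0, 0, 0, 2, 2); (0, 0, 4, 0, 1); (0, 1, 0, 0, 0); (3, 0, 0, 0, 0))


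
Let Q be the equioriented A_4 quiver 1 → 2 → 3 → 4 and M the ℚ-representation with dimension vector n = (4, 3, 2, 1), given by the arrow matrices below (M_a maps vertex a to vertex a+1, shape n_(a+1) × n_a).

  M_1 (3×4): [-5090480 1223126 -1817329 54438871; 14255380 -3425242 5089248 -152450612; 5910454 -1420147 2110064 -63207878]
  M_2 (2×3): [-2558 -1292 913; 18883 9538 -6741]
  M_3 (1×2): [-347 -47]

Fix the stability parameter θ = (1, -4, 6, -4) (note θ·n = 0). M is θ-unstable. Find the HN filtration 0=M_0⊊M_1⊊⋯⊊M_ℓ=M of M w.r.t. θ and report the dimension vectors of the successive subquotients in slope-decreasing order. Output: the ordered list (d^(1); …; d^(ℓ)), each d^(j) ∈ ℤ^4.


Interval decomposition of M: I[1,1]^2, I[1,3], I[1,4], I[2,2].
HN type (ℓ=4): μ^(1)=6; μ^(2)=1; μ^(3)=-3/2; μ^(4)=-4

((0, 0, 1, 0); (2, 0, 1, 1); (2, 2, 0, 0); (0, 1, 0, 0))


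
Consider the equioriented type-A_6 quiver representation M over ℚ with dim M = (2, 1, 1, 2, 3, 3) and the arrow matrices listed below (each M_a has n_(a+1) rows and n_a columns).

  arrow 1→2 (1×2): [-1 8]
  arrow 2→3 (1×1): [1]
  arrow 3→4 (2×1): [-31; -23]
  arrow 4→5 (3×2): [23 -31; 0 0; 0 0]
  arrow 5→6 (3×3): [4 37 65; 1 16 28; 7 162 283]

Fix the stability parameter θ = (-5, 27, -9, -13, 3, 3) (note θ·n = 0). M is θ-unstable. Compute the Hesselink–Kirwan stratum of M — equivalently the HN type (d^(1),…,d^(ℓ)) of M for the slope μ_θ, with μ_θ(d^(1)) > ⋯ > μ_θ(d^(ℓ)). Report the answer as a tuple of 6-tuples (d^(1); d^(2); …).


Via rank(M_{q-1}∘⋯∘M_p): M ≅ I[1,1], I[1,4], I[4,6], I[5,6]^2.
μ_θ-semistable layers: μ^(1)=3; μ^(2)=5/3; μ^(3)=-5; μ^(4)=-13

((0, 0, 0, 0, 3, 3); (0, 1, 1, 1, 0, 0); (2, 0, 0, 0, 0, 0); (0, 0, 0, 1, 0, 0))


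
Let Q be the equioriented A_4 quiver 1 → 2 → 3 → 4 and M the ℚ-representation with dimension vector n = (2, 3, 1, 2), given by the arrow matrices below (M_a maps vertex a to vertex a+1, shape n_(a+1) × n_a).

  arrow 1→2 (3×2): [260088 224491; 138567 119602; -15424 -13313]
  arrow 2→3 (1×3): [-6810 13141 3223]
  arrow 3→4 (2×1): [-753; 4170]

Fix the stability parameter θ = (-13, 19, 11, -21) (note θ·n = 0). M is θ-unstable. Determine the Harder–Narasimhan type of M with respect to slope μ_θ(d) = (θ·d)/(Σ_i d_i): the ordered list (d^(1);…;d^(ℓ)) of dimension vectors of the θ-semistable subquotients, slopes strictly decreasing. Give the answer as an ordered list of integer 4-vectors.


Via rank(M_{q-1}∘⋯∘M_p): M ≅ I[1,2], I[1,4], I[2,2], I[4,4].
μ_θ-semistable layers: μ^(1)=19; μ^(2)=3; μ^(3)=-13; μ^(4)=-21

((0, 2, 0, 0); (0, 1, 1, 1); (2, 0, 0, 0); (0, 0, 0, 1))


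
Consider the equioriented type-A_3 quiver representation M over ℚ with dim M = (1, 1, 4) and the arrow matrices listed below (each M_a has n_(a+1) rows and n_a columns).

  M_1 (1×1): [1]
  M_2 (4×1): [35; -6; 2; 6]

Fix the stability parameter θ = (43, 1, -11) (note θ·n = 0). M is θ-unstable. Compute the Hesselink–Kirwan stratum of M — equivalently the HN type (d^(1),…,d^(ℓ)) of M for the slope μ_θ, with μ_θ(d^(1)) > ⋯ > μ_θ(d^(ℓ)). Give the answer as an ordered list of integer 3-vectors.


Interval decomposition of M: I[1,3], I[3,3]^3.
HN type (ℓ=2): μ^(1)=11; μ^(2)=-11

((1, 1, 1); (0, 0, 3))


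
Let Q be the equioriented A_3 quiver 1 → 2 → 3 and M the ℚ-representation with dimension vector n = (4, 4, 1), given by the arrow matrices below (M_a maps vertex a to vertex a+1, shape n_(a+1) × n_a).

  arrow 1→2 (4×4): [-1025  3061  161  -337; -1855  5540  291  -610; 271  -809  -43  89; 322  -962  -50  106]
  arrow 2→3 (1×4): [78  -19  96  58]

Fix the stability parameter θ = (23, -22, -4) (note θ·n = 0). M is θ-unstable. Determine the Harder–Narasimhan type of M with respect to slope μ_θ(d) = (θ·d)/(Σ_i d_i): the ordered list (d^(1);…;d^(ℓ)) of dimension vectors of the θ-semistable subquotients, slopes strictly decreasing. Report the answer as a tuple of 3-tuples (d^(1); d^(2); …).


Via rank(M_{q-1}∘⋯∘M_p): M ≅ I[1,1], I[1,2]^2, I[1,3], I[2,2].
μ_θ-semistable layers: μ^(1)=23; μ^(2)=1/2; μ^(3)=-1; μ^(4)=-22

((1, 0, 0); (2, 2, 0); (1, 1, 1); (0, 1, 0))


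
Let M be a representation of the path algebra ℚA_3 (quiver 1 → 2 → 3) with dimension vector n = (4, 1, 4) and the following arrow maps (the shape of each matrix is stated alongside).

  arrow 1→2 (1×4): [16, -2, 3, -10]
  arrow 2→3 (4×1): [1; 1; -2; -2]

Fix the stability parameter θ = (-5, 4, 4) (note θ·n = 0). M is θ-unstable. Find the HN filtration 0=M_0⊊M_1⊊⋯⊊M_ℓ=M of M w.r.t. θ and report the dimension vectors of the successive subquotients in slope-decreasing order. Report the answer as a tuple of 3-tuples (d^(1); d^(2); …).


Barcode: M ≅ I[1,1]^3, I[1,3], I[3,3]^3. HN layers by μ_θ (2 steps, strictly decreasing):
  μ^(1)=4; μ^(2)=-5

((0, 1, 4); (4, 0, 0))


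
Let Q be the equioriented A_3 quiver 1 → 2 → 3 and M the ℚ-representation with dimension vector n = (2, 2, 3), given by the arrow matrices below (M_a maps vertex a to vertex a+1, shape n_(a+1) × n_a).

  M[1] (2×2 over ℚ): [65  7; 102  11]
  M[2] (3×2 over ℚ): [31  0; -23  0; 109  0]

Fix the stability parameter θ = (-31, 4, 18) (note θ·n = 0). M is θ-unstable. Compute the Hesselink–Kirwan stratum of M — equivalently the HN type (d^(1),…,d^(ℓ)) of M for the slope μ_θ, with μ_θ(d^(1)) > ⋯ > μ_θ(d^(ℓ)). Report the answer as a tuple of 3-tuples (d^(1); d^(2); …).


Via rank(M_{q-1}∘⋯∘M_p): M ≅ I[1,2], I[1,3], I[3,3]^2.
μ_θ-semistable layers: μ^(1)=18; μ^(2)=4; μ^(3)=-31

((0, 0, 3); (0, 2, 0); (2, 0, 0))


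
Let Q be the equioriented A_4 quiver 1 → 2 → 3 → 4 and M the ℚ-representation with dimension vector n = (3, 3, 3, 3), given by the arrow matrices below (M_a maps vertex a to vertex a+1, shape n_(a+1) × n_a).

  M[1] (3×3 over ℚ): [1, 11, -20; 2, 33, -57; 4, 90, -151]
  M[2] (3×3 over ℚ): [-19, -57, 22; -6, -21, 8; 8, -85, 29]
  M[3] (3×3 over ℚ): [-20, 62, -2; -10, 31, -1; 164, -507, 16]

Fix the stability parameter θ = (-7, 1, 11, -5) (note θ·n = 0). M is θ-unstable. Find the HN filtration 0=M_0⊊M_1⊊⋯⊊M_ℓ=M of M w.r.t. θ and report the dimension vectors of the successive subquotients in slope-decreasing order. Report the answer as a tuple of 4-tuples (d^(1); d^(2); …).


Interval decomposition of M: I[1,3], I[1,4]^2, I[4,4].
HN type (ℓ=5): μ^(1)=11; μ^(2)=3; μ^(3)=1; μ^(4)=-5; μ^(5)=-7

((0, 0, 1, 0); (0, 0, 2, 2); (0, 3, 0, 0); (0, 0, 0, 1); (3, 0, 0, 0))


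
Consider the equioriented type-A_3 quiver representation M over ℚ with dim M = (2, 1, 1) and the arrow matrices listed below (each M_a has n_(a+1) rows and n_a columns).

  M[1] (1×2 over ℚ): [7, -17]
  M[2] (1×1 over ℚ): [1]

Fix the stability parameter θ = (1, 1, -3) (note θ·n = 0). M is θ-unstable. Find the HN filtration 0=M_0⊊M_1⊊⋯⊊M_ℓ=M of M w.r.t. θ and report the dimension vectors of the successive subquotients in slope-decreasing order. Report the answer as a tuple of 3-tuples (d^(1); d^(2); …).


Barcode: M ≅ I[1,1], I[1,3]. HN layers by μ_θ (2 steps, strictly decreasing):
  μ^(1)=1; μ^(2)=-1/3

((1, 0, 0); (1, 1, 1))


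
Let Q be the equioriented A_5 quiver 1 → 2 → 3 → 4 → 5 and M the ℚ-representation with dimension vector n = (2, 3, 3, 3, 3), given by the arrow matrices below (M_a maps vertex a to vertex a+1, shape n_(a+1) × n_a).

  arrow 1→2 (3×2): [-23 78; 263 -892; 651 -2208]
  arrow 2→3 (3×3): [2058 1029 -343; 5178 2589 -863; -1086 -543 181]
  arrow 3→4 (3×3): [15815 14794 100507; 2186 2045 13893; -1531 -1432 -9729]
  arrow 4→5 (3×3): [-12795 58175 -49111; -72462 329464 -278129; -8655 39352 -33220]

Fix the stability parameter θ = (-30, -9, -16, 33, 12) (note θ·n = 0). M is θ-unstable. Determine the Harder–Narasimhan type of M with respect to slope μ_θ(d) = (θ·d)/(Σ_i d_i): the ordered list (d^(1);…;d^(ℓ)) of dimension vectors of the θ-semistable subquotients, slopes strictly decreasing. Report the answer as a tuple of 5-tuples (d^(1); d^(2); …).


Interval decomposition of M: I[1,2]^2, I[2,3], I[3,5]^2, I[4,5].
HN type (ℓ=5): μ^(1)=45/2; μ^(2)=-9; μ^(3)=-25/2; μ^(4)=-16; μ^(5)=-30

((0, 0, 0, 3, 3); (0, 2, 0, 0, 0); (0, 1, 1, 0, 0); (0, 0, 2, 0, 0); (2, 0, 0, 0, 0))


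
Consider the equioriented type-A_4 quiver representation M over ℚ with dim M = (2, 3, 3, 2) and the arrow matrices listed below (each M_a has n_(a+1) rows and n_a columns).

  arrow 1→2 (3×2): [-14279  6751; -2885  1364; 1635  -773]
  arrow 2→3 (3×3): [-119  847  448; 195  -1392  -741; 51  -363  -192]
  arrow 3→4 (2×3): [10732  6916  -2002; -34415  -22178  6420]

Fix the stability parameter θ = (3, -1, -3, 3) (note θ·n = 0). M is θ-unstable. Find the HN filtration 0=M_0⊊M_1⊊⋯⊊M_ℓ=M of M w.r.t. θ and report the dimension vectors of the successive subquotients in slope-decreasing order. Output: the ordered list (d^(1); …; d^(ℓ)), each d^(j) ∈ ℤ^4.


Interval decomposition of M: I[1,2], I[1,4], I[2,3], I[3,4].
HN type (ℓ=5): μ^(1)=3; μ^(2)=1; μ^(3)=-1/3; μ^(4)=-2; μ^(5)=-3

((0, 0, 0, 2); (1, 1, 0, 0); (1, 1, 1, 0); (0, 1, 1, 0); (0, 0, 1, 0))
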